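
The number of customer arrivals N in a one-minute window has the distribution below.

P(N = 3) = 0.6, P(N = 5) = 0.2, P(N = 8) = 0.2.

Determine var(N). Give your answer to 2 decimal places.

E[N] = (3)(0.6) + (5)(0.2) + (8)(0.2) = 4.4
E[N²] = (3)²(0.6) + (5)²(0.2) + (8)²(0.2) = 23.2
var(N) = E[N²] − (E[N])² = 23.2 − (4.4)² = 3.84

3.84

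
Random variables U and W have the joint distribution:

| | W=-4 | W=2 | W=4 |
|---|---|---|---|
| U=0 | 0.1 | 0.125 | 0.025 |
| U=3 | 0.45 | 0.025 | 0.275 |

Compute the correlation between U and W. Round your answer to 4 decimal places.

-0.0780

E[U] = 2.25,  E[W] = -0.7
E[UW] = -1.95
cov(U,W) = E[UW] − E[U]E[W] = -1.95 − (2.25)(-0.7) = -0.375
var(U) = 1.6875,  var(W) = 13.71
ρ = -0.375 / √(1.6875·13.71) ≈ -0.0780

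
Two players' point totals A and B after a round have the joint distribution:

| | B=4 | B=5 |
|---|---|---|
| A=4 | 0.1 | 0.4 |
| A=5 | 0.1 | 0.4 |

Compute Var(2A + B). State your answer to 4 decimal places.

E[A] = 4.5,  E[B] = 4.8,  E[AB] = 21.6
Var(A) = 20.5 − (4.5)² = 0.25;  Var(B) = 23.2 − (4.8)² = 0.16
cov(A,B) = 21.6 − (4.5)(4.8) = 0
Var(2A + B) = (2)²·0.25 + (1)²·0.16 + 2·(2)·(1)·0 = 1.16

1.1600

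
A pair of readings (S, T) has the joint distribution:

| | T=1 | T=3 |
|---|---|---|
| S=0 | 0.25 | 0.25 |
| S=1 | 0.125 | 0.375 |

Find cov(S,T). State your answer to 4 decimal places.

E[S] = 0.5,  E[T] = 2.25
E[ST] = 1.25
cov(S,T) = E[ST] − E[S]E[T] = 1.25 − (0.5)(2.25) = 0.125

0.1250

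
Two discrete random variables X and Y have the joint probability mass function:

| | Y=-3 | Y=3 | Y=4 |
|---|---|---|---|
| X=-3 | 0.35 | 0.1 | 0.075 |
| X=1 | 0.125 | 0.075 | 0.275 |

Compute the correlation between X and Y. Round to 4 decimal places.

0.4263

E[X] = -1.1,  E[Y] = 0.5
E[XY] = 2.3
Cov(X,Y) = E[XY] − E[X]E[Y] = 2.3 − (-1.1)(0.5) = 2.85
var(X) = 3.99,  var(Y) = 11.2
ρ = 2.85 / √(3.99·11.2) ≈ 0.4263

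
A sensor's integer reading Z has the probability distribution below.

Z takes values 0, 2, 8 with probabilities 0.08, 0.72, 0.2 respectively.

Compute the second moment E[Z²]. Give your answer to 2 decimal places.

15.68

E[Z²] = (0)²(0.08) + (2)²(0.72) + (8)²(0.2) = 15.68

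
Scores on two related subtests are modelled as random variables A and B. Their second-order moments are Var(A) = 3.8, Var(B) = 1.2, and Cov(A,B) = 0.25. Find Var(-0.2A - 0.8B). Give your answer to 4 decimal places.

1.0000

Var(-0.2A - 0.8B) = (-0.2)²·Var(A) + (-0.8)²·Var(B) + 2·(-0.2)·(-0.8)·Cov(A,B)
= 0.04·3.8 + 0.64·1.2 + 0.32·0.25 = 1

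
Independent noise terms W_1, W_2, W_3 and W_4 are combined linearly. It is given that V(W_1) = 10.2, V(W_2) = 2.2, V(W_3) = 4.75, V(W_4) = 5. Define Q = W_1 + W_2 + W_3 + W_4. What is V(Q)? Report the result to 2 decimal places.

22.15

By independence, V(Q) = (1)²V(W_1) + (1)²V(W_2) + (1)²V(W_3) + (1)²V(W_4)
= (1)²·10.2 + (1)²·2.2 + (1)²·4.75 + (1)²·5 = 22.15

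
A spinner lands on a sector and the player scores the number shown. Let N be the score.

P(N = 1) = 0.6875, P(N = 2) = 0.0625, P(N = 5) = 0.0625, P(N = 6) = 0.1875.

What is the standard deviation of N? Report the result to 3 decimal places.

E[N] = (1)(0.6875) + (2)(0.0625) + (5)(0.0625) + (6)(0.1875) = 2.25
E[N²] = (1)²(0.6875) + (2)²(0.0625) + (5)²(0.0625) + (6)²(0.1875) = 9.25
Var(N) = E[N²] − (E[N])² = 9.25 − (2.25)² = 4.1875
σ(N) = √4.1875 ≈ 2.046

2.046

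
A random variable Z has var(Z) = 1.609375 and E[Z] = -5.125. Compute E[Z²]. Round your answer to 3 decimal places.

E[Z²] = var(Z) + (E[Z])² = 1.609375 + (-5.125)² = 27.875

27.875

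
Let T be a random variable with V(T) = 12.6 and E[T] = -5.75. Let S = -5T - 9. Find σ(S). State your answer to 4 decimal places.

17.7482

V(-5T - 9) = (-5)²·12.6 = 315
σ(S) = √315 ≈ 17.7482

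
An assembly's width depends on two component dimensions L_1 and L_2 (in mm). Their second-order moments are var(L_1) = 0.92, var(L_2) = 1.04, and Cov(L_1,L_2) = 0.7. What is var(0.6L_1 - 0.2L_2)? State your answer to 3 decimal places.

0.205

var(0.6L_1 - 0.2L_2) = (0.6)²·var(L_1) + (-0.2)²·var(L_2) + 2·(0.6)·(-0.2)·Cov(L_1,L_2)
= 0.36·0.92 + 0.04·1.04 + -0.24·0.7 = 0.2048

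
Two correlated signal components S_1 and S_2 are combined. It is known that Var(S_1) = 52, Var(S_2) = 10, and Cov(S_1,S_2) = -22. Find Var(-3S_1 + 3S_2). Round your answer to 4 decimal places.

954.0000

Var(-3S_1 + 3S_2) = (-3)²·Var(S_1) + (3)²·Var(S_2) + 2·(-3)·(3)·Cov(S_1,S_2)
= 9·52 + 9·10 + -18·-22 = 954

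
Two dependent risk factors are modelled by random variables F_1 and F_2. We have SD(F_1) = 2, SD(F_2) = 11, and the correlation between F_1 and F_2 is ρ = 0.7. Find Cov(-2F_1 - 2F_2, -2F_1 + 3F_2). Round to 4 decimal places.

var(F_1) = (2)² = 4;  var(F_2) = (11)² = 121
Cov(F_1,F_2) = ρ·SD(F_1)·SD(F_2) = 0.7·2·11 = 15.4
Cov(-2F_1 - 2F_2, -2F_1 + 3F_2) = (-2)(-2)var(F_1) + (-2)(3)var(F_2) + [(-2)(3) + (-2)(-2)]Cov(F_1,F_2)
= 4·4 + -6·121 + -2·15.4 = -740.8

-740.8000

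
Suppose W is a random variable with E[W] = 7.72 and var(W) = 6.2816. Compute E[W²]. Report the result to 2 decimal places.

E[W²] = var(W) + (E[W])² = 6.2816 + (7.72)² = 65.88

65.88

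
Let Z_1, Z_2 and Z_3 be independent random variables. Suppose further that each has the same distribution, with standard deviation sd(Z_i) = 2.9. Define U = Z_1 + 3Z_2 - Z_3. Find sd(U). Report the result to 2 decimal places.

9.62

V(Z_i) = (2.9)² = 8.41
By independence, V(U) = (1)²V(Z_1) + (3)²V(Z_2) + (-1)²V(Z_3)
= (1)²·8.41 + (3)²·8.41 + (-1)²·8.41 = 92.51
sd(U) = √92.51 ≈ 9.62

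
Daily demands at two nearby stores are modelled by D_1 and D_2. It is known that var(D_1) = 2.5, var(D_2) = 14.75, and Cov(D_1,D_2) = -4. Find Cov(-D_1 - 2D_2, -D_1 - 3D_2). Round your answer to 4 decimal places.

71.0000

Cov(-D_1 - 2D_2, -D_1 - 3D_2) = (-1)(-1)var(D_1) + (-2)(-3)var(D_2) + [(-1)(-3) + (-2)(-1)]Cov(D_1,D_2)
= 1·2.5 + 6·14.75 + 5·-4 = 71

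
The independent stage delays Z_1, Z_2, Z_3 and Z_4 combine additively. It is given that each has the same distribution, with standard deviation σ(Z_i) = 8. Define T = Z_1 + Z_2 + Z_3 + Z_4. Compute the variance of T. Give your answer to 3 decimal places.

V(Z_i) = (8)² = 64
By independence, V(T) = (1)²V(Z_1) + (1)²V(Z_2) + (1)²V(Z_3) + (1)²V(Z_4)
= (1)²·64 + (1)²·64 + (1)²·64 + (1)²·64 = 256

256.000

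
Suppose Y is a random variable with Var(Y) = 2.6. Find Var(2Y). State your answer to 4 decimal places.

Var(2Y) = (2)²·Var(Y) = 4·2.6 = 10.4

10.4000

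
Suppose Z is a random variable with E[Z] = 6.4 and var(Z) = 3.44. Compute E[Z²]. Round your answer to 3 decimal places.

44.400

E[Z²] = var(Z) + (E[Z])² = 3.44 + (6.4)² = 44.4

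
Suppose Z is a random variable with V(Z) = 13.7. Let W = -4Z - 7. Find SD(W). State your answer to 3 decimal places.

V(-4Z - 7) = (-4)²·13.7 = 219.2
SD(W) = √219.2 ≈ 14.805

14.805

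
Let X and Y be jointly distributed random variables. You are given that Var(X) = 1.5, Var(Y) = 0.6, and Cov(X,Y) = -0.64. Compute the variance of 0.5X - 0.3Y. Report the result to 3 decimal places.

Var(0.5X - 0.3Y) = (0.5)²·Var(X) + (-0.3)²·Var(Y) + 2·(0.5)·(-0.3)·Cov(X,Y)
= 0.25·1.5 + 0.09·0.6 + -0.3·-0.64 = 0.621

0.621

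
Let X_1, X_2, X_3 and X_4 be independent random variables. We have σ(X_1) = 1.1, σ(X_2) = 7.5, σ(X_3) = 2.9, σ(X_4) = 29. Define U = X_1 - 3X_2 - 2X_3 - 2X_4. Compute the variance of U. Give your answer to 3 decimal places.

3905.100

Var(X_1) = 1.21, Var(X_2) = 56.25, Var(X_3) = 8.41, Var(X_4) = 841
By independence, Var(U) = (1)²Var(X_1) + (-3)²Var(X_2) + (-2)²Var(X_3) + (-2)²Var(X_4)
= (1)²·1.21 + (-3)²·56.25 + (-2)²·8.41 + (-2)²·841 = 3905.1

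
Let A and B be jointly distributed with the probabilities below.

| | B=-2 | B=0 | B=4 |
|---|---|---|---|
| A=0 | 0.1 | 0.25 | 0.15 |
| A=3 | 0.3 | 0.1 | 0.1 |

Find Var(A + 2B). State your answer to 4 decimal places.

E[A] = 1.5,  E[B] = 0.2,  E[AB] = -0.6
Var(A) = 4.5 − (1.5)² = 2.25;  Var(B) = 5.6 − (0.2)² = 5.56
Cov(A,B) = -0.6 − (1.5)(0.2) = -0.9
Var(A + 2B) = (1)²·2.25 + (2)²·5.56 + 2·(1)·(2)·-0.9 = 20.89

20.8900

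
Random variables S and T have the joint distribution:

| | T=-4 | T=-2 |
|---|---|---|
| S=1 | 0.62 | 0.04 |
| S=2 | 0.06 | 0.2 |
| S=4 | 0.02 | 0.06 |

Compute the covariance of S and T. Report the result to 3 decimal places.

E[S] = 1.5,  E[T] = -3.4
E[ST] = -4.64
cov(S,T) = E[ST] − E[S]E[T] = -4.64 − (1.5)(-3.4) = 0.46

0.460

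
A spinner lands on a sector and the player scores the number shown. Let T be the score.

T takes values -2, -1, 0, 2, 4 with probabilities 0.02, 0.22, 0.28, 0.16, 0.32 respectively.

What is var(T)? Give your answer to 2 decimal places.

E[T] = (-2)(0.02) + (-1)(0.22) + (0)(0.28) + (2)(0.16) + (4)(0.32) = 1.34
E[T²] = (-2)²(0.02) + (-1)²(0.22) + (0)²(0.28) + (2)²(0.16) + (4)²(0.32) = 6.06
var(T) = E[T²] − (E[T])² = 6.06 − (1.34)² = 4.2644

4.26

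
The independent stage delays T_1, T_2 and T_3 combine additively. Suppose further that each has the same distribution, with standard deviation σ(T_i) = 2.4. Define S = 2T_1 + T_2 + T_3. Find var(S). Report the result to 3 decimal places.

34.560

var(T_i) = (2.4)² = 5.76
By independence, var(S) = (2)²var(T_1) + (1)²var(T_2) + (1)²var(T_3)
= (2)²·5.76 + (1)²·5.76 + (1)²·5.76 = 34.56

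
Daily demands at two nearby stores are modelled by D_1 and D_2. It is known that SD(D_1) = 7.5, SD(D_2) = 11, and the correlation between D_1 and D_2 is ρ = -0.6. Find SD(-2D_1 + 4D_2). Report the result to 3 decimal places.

54.342

V(D_1) = (7.5)² = 56.25;  V(D_2) = (11)² = 121
Cov(D_1,D_2) = ρ·SD(D_1)·SD(D_2) = -0.6·7.5·11 = -49.5
V(-2D_1 + 4D_2) = (-2)²·V(D_1) + (4)²·V(D_2) + 2·(-2)·(4)·Cov(D_1,D_2)
= 4·56.25 + 16·121 + -16·-49.5 = 2953
SD(-2D_1 + 4D_2) = √2953 ≈ 54.342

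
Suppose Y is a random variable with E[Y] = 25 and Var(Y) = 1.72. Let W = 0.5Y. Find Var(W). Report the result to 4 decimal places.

Var(0.5Y) = (0.5)²·Var(Y) = 0.25·1.72 = 0.43

0.4300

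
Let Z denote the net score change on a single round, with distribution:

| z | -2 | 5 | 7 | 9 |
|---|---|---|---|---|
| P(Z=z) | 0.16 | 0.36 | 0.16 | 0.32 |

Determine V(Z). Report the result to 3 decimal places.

E[Z] = (-2)(0.16) + (5)(0.36) + (7)(0.16) + (9)(0.32) = 5.48
E[Z²] = (-2)²(0.16) + (5)²(0.36) + (7)²(0.16) + (9)²(0.32) = 43.4
V(Z) = E[Z²] − (E[Z])² = 43.4 − (5.48)² = 13.3696

13.370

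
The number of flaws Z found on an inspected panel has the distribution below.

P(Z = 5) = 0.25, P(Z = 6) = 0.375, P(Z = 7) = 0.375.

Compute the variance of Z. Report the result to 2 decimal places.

0.61

E[Z] = (5)(0.25) + (6)(0.375) + (7)(0.375) = 6.125
E[Z²] = (5)²(0.25) + (6)²(0.375) + (7)²(0.375) = 38.125
Var(Z) = E[Z²] − (E[Z])² = 38.125 − (6.125)² = 0.609375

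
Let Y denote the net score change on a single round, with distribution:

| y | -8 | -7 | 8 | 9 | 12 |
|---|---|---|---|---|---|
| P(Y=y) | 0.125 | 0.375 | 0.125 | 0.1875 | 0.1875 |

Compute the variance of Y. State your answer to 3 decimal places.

74.840

E[Y] = (-8)(0.125) + (-7)(0.375) + (8)(0.125) + (9)(0.1875) + (12)(0.1875) = 1.3125
E[Y²] = (-8)²(0.125) + (-7)²(0.375) + (8)²(0.125) + (9)²(0.1875) + (12)²(0.1875) = 76.5625
Var(Y) = E[Y²] − (E[Y])² = 76.5625 − (1.3125)² = 74.83984375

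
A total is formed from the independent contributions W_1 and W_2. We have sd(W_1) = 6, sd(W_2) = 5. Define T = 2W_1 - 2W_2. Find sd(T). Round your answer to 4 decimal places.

15.6205

V(W_1) = 36, V(W_2) = 25
By independence, V(T) = (2)²V(W_1) + (-2)²V(W_2)
= (2)²·36 + (-2)²·25 = 244
sd(T) = √244 ≈ 15.6205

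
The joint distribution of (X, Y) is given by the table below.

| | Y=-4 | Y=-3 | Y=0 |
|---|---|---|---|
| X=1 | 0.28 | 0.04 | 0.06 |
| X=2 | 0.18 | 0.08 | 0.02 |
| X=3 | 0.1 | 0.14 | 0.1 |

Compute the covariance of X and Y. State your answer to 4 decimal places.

E[X] = 1.96,  E[Y] = -3.02
E[XY] = -5.62
cov(X,Y) = E[XY] − E[X]E[Y] = -5.62 − (1.96)(-3.02) = 0.2992

0.2992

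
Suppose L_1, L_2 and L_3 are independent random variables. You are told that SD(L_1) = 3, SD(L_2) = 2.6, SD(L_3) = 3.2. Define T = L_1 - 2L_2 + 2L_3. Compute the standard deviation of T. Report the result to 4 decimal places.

V(L_1) = 9, V(L_2) = 6.76, V(L_3) = 10.24
By independence, V(T) = (1)²V(L_1) + (-2)²V(L_2) + (2)²V(L_3)
= (1)²·9 + (-2)²·6.76 + (2)²·10.24 = 77
SD(T) = √77 ≈ 8.7750

8.7750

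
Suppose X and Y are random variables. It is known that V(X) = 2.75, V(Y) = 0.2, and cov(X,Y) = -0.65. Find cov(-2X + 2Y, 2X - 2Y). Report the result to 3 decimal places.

-17.000

cov(-2X + 2Y, 2X - 2Y) = (-2)(2)V(X) + (2)(-2)V(Y) + [(-2)(-2) + (2)(2)]cov(X,Y)
= -4·2.75 + -4·0.2 + 8·-0.65 = -17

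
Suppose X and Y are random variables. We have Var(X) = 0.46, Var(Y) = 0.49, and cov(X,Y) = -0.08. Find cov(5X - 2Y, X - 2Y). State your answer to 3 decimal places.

5.220

cov(5X - 2Y, X - 2Y) = (5)(1)Var(X) + (-2)(-2)Var(Y) + [(5)(-2) + (-2)(1)]cov(X,Y)
= 5·0.46 + 4·0.49 + -12·-0.08 = 5.22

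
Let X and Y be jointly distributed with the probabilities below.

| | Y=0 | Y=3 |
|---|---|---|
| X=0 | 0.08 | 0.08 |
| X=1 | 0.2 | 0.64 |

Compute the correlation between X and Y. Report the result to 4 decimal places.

E[X] = 0.84,  E[Y] = 2.16
E[XY] = 1.92
Cov(X,Y) = E[XY] − E[X]E[Y] = 1.92 − (0.84)(2.16) = 0.1056
V(X) = 0.1344,  V(Y) = 1.8144
ρ = 0.1056 / √(0.1344·1.8144) ≈ 0.2138

0.2138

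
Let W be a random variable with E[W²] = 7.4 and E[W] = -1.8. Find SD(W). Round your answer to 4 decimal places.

2.0396

var(W) = 7.4 − (-1.8)² = 4.16
SD(W) = √4.16 ≈ 2.0396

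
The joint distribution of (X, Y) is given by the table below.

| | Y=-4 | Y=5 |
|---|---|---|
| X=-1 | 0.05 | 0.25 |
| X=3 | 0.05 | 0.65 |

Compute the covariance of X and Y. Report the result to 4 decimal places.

E[X] = 1.8,  E[Y] = 4.1
E[XY] = 8.1
cov(X,Y) = E[XY] − E[X]E[Y] = 8.1 − (1.8)(4.1) = 0.72

0.7200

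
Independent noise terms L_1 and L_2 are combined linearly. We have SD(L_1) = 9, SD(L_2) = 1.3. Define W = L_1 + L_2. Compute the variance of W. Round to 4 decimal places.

var(L_1) = 81, var(L_2) = 1.69
By independence, var(W) = (1)²var(L_1) + (1)²var(L_2)
= (1)²·81 + (1)²·1.69 = 82.69

82.6900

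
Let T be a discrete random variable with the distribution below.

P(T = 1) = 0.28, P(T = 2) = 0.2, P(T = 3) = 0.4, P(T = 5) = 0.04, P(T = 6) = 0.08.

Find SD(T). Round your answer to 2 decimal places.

1.42

E[T] = (1)(0.28) + (2)(0.2) + (3)(0.4) + (5)(0.04) + (6)(0.08) = 2.56
E[T²] = (1)²(0.28) + (2)²(0.2) + (3)²(0.4) + (5)²(0.04) + (6)²(0.08) = 8.56
Var(T) = E[T²] − (E[T])² = 8.56 − (2.56)² = 2.0064
SD(T) = √2.0064 ≈ 1.42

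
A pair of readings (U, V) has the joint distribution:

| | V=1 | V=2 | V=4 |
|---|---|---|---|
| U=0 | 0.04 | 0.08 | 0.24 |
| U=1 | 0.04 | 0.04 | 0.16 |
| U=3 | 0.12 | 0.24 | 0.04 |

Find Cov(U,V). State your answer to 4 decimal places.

E[U] = 1.44,  E[V] = 2.68
E[UV] = 3.04
Cov(U,V) = E[UV] − E[U]E[V] = 3.04 − (1.44)(2.68) = -0.8192

-0.8192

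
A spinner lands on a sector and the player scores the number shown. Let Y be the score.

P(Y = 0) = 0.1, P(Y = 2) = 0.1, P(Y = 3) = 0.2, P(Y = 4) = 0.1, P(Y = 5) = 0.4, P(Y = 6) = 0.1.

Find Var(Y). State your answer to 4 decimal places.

E[Y] = (0)(0.1) + (2)(0.1) + (3)(0.2) + (4)(0.1) + (5)(0.4) + (6)(0.1) = 3.8
E[Y²] = (0)²(0.1) + (2)²(0.1) + (3)²(0.2) + (4)²(0.1) + (5)²(0.4) + (6)²(0.1) = 17.4
Var(Y) = E[Y²] − (E[Y])² = 17.4 − (3.8)² = 2.96

2.9600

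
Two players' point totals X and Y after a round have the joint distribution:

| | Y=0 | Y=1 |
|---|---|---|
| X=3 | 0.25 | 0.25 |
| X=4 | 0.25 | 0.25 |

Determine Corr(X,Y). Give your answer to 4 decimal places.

E[X] = 3.5,  E[Y] = 0.5
E[XY] = 1.75
cov(X,Y) = E[XY] − E[X]E[Y] = 1.75 − (3.5)(0.5) = 0
Var(X) = 0.25,  Var(Y) = 0.25
ρ = 0 / √(0.25·0.25) ≈ 0.0000

0.0000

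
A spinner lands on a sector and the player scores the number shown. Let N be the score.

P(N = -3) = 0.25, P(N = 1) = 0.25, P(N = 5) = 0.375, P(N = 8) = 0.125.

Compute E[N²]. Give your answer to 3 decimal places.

19.875

E[N²] = (-3)²(0.25) + (1)²(0.25) + (5)²(0.375) + (8)²(0.125) = 19.875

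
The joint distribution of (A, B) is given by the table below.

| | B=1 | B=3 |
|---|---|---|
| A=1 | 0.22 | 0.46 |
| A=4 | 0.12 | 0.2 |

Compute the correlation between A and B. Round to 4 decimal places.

-0.0507

E[A] = 1.96,  E[B] = 2.32
E[AB] = 4.48
Cov(A,B) = E[AB] − E[A]E[B] = 4.48 − (1.96)(2.32) = -0.0672
var(A) = 1.9584,  var(B) = 0.8976
ρ = -0.0672 / √(1.9584·0.8976) ≈ -0.0507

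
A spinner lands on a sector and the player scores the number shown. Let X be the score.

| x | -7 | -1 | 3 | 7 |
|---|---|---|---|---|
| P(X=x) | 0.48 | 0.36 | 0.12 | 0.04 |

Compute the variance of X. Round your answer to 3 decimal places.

17.434

E[X] = (-7)(0.48) + (-1)(0.36) + (3)(0.12) + (7)(0.04) = -3.08
E[X²] = (-7)²(0.48) + (-1)²(0.36) + (3)²(0.12) + (7)²(0.04) = 26.92
var(X) = E[X²] − (E[X])² = 26.92 − (-3.08)² = 17.4336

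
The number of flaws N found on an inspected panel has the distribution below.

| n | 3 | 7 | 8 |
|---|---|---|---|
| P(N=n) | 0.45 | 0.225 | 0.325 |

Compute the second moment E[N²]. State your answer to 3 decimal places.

E[N²] = (3)²(0.45) + (7)²(0.225) + (8)²(0.325) = 35.875

35.875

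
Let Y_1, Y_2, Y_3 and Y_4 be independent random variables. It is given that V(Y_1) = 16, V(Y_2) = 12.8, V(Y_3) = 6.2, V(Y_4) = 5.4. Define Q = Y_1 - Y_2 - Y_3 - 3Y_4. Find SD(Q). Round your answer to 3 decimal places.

By independence, V(Q) = (1)²V(Y_1) + (-1)²V(Y_2) + (-1)²V(Y_3) + (-3)²V(Y_4)
= (1)²·16 + (-1)²·12.8 + (-1)²·6.2 + (-3)²·5.4 = 83.6
SD(Q) = √83.6 ≈ 9.143

9.143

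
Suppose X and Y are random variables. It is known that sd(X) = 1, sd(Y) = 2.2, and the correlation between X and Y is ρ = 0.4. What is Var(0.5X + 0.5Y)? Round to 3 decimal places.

Var(X) = (1)² = 1;  Var(Y) = (2.2)² = 4.84
Cov(X,Y) = ρ·sd(X)·sd(Y) = 0.4·1·2.2 = 0.88
Var(0.5X + 0.5Y) = (0.5)²·Var(X) + (0.5)²·Var(Y) + 2·(0.5)·(0.5)·Cov(X,Y)
= 0.25·1 + 0.25·4.84 + 0.5·0.88 = 1.9

1.900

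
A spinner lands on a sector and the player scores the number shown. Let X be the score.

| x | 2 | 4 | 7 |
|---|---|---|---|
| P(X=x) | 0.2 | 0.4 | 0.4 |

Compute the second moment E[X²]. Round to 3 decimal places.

E[X²] = (2)²(0.2) + (4)²(0.4) + (7)²(0.4) = 26.8

26.800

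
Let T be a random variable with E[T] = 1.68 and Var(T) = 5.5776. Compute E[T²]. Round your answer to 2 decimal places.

8.40

E[T²] = Var(T) + (E[T])² = 5.5776 + (1.68)² = 8.4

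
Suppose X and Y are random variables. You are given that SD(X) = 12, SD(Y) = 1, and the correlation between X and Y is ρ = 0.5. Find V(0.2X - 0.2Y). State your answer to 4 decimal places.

V(X) = (12)² = 144;  V(Y) = (1)² = 1
Cov(X,Y) = ρ·SD(X)·SD(Y) = 0.5·12·1 = 6
V(0.2X - 0.2Y) = (0.2)²·V(X) + (-0.2)²·V(Y) + 2·(0.2)·(-0.2)·Cov(X,Y)
= 0.04·144 + 0.04·1 + -0.08·6 = 5.32

5.3200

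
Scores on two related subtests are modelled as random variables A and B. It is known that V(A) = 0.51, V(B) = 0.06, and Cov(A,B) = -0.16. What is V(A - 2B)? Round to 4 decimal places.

V(A - 2B) = (1)²·V(A) + (-2)²·V(B) + 2·(1)·(-2)·Cov(A,B)
= 1·0.51 + 4·0.06 + -4·-0.16 = 1.39

1.3900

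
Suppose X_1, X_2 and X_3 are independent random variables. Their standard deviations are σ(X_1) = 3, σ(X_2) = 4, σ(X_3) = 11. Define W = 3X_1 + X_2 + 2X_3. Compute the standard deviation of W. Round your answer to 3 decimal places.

24.104

Var(X_1) = 9, Var(X_2) = 16, Var(X_3) = 121
By independence, Var(W) = (3)²Var(X_1) + (1)²Var(X_2) + (2)²Var(X_3)
= (3)²·9 + (1)²·16 + (2)²·121 = 581
σ(W) = √581 ≈ 24.104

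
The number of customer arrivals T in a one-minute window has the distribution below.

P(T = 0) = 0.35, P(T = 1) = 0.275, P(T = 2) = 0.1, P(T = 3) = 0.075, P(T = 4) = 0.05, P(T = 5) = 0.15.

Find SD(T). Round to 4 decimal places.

1.7826

E[T] = (0)(0.35) + (1)(0.275) + (2)(0.1) + (3)(0.075) + (4)(0.05) + (5)(0.15) = 1.65
E[T²] = (0)²(0.35) + (1)²(0.275) + (2)²(0.1) + (3)²(0.075) + (4)²(0.05) + (5)²(0.15) = 5.9
V(T) = E[T²] − (E[T])² = 5.9 − (1.65)² = 3.1775
SD(T) = √3.1775 ≈ 1.7826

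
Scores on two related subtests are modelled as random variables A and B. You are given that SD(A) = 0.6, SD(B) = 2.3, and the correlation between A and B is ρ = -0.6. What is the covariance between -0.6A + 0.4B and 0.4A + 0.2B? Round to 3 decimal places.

Var(A) = (0.6)² = 0.36;  Var(B) = (2.3)² = 5.29
Cov(A,B) = ρ·SD(A)·SD(B) = -0.6·0.6·2.3 = -0.828
Cov(-0.6A + 0.4B, 0.4A + 0.2B) = (-0.6)(0.4)Var(A) + (0.4)(0.2)Var(B) + [(-0.6)(0.2) + (0.4)(0.4)]Cov(A,B)
= -0.24·0.36 + 0.08·5.29 + 0.04·-0.828 = 0.30368

0.304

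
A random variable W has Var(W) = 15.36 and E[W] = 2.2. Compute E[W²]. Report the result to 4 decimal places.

20.2000

E[W²] = Var(W) + (E[W])² = 15.36 + (2.2)² = 20.2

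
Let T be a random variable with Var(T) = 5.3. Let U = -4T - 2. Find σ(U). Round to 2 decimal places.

9.21

Var(-4T - 2) = (-4)²·5.3 = 84.8
σ(U) = √84.8 ≈ 9.21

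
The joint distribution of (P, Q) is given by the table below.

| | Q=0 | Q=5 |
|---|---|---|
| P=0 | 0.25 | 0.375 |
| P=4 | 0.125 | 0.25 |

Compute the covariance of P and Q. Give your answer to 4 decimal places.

E[P] = 1.5,  E[Q] = 3.125
E[PQ] = 5
cov(P,Q) = E[PQ] − E[P]E[Q] = 5 − (1.5)(3.125) = 0.3125

0.3125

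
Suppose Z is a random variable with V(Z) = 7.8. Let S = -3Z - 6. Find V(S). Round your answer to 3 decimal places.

70.200

V(-3Z - 6) = (-3)²·V(Z) = 9·7.8 = 70.2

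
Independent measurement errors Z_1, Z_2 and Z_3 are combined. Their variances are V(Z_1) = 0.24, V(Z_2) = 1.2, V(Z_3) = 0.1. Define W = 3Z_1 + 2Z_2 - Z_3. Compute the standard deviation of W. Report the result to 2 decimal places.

2.66

By independence, V(W) = (3)²V(Z_1) + (2)²V(Z_2) + (-1)²V(Z_3)
= (3)²·0.24 + (2)²·1.2 + (-1)²·0.1 = 7.06
SD(W) = √7.06 ≈ 2.66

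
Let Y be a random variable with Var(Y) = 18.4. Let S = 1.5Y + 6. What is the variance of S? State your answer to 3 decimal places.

41.400

Var(1.5Y + 6) = (1.5)²·Var(Y) = 2.25·18.4 = 41.4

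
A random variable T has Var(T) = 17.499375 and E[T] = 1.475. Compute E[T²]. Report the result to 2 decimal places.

E[T²] = Var(T) + (E[T])² = 17.499375 + (1.475)² = 19.675

19.68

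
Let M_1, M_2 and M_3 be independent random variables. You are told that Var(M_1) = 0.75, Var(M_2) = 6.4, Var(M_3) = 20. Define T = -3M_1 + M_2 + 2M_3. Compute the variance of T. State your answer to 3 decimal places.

93.150

By independence, Var(T) = (-3)²Var(M_1) + (1)²Var(M_2) + (2)²Var(M_3)
= (-3)²·0.75 + (1)²·6.4 + (2)²·20 = 93.15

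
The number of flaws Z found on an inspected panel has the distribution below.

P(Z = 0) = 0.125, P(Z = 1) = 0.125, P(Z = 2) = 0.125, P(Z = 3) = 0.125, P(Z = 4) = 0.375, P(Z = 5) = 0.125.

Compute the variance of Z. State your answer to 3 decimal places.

2.609

E[Z] = (0)(0.125) + (1)(0.125) + (2)(0.125) + (3)(0.125) + (4)(0.375) + (5)(0.125) = 2.875
E[Z²] = (0)²(0.125) + (1)²(0.125) + (2)²(0.125) + (3)²(0.125) + (4)²(0.375) + (5)²(0.125) = 10.875
V(Z) = E[Z²] − (E[Z])² = 10.875 − (2.875)² = 2.609375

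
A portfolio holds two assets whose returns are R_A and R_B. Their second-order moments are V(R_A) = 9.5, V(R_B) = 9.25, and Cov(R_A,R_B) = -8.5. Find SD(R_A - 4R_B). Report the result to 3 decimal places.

15.017

V(R_A - 4R_B) = (1)²·V(R_A) + (-4)²·V(R_B) + 2·(1)·(-4)·Cov(R_A,R_B)
= 1·9.5 + 16·9.25 + -8·-8.5 = 225.5
SD(R_A - 4R_B) = √225.5 ≈ 15.017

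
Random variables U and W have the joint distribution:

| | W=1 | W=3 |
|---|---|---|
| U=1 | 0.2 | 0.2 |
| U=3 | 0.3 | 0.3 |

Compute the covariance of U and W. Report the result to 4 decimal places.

0.0000

E[U] = 2.2,  E[W] = 2
E[UW] = 4.4
Cov(U,W) = E[UW] − E[U]E[W] = 4.4 − (2.2)(2) = 0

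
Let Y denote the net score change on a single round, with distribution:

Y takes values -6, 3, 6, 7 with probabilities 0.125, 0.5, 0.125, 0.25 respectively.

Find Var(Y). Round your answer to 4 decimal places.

E[Y] = (-6)(0.125) + (3)(0.5) + (6)(0.125) + (7)(0.25) = 3.25
E[Y²] = (-6)²(0.125) + (3)²(0.5) + (6)²(0.125) + (7)²(0.25) = 25.75
Var(Y) = E[Y²] − (E[Y])² = 25.75 − (3.25)² = 15.1875

15.1875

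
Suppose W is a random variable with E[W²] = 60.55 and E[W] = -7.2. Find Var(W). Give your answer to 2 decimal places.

8.71

Var(W) = 60.55 − (-7.2)² = 8.71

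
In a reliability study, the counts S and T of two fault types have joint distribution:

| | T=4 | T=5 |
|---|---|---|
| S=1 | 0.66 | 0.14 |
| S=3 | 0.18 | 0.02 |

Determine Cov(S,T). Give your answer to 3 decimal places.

-0.024

E[S] = 1.4,  E[T] = 4.16
E[ST] = 5.8
Cov(S,T) = E[ST] − E[S]E[T] = 5.8 − (1.4)(4.16) = -0.024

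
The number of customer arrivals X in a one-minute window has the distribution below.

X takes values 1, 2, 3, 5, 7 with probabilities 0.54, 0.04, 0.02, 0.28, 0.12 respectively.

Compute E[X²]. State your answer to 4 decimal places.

E[X²] = (1)²(0.54) + (2)²(0.04) + (3)²(0.02) + (5)²(0.28) + (7)²(0.12) = 13.76

13.7600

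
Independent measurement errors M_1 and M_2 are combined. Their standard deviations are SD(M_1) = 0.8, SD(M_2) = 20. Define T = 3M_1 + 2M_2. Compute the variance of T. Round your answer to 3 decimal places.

var(M_1) = 0.64, var(M_2) = 400
By independence, var(T) = (3)²var(M_1) + (2)²var(M_2)
= (3)²·0.64 + (2)²·400 = 1605.76

1605.760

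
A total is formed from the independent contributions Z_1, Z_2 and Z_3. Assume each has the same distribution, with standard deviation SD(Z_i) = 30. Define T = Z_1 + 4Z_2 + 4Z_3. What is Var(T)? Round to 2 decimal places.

29700.00

Var(Z_i) = (30)² = 900
By independence, Var(T) = (1)²Var(Z_1) + (4)²Var(Z_2) + (4)²Var(Z_3)
= (1)²·900 + (4)²·900 + (4)²·900 = 29700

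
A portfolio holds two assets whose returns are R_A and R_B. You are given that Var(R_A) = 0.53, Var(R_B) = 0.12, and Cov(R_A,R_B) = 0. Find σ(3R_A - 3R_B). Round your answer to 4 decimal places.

2.4187

Var(3R_A - 3R_B) = (3)²·Var(R_A) + (-3)²·Var(R_B) + 2·(3)·(-3)·Cov(R_A,R_B)
= 9·0.53 + 9·0.12 + -18·0 = 5.85
σ(3R_A - 3R_B) = √5.85 ≈ 2.4187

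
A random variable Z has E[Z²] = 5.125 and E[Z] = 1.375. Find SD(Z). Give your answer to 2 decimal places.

Var(Z) = 5.125 − (1.375)² = 3.234375
SD(Z) = √3.234375 ≈ 1.80

1.80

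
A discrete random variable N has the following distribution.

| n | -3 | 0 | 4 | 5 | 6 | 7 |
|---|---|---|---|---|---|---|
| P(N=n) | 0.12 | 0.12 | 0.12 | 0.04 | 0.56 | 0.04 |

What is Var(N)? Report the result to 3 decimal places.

10.438

E[N] = (-3)(0.12) + (0)(0.12) + (4)(0.12) + (5)(0.04) + (6)(0.56) + (7)(0.04) = 3.96
E[N²] = (-3)²(0.12) + (0)²(0.12) + (4)²(0.12) + (5)²(0.04) + (6)²(0.56) + (7)²(0.04) = 26.12
Var(N) = E[N²] − (E[N])² = 26.12 − (3.96)² = 10.4384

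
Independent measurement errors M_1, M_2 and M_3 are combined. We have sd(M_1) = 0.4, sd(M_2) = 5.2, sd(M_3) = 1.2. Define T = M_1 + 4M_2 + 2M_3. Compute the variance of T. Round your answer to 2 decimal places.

438.56

Var(M_1) = 0.16, Var(M_2) = 27.04, Var(M_3) = 1.44
By independence, Var(T) = (1)²Var(M_1) + (4)²Var(M_2) + (2)²Var(M_3)
= (1)²·0.16 + (4)²·27.04 + (2)²·1.44 = 438.56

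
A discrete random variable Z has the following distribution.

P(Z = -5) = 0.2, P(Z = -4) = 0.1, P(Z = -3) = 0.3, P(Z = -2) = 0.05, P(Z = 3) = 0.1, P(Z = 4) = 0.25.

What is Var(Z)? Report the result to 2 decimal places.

E[Z] = (-5)(0.2) + (-4)(0.1) + (-3)(0.3) + (-2)(0.05) + (3)(0.1) + (4)(0.25) = -1.1
E[Z²] = (-5)²(0.2) + (-4)²(0.1) + (-3)²(0.3) + (-2)²(0.05) + (3)²(0.1) + (4)²(0.25) = 14.4
Var(Z) = E[Z²] − (E[Z])² = 14.4 − (-1.1)² = 13.19

13.19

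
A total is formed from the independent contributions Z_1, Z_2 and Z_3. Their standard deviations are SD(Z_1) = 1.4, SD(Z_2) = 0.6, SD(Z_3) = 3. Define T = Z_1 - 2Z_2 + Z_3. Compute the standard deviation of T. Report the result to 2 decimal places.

Var(Z_1) = 1.96, Var(Z_2) = 0.36, Var(Z_3) = 9
By independence, Var(T) = (1)²Var(Z_1) + (-2)²Var(Z_2) + (1)²Var(Z_3)
= (1)²·1.96 + (-2)²·0.36 + (1)²·9 = 12.4
SD(T) = √12.4 ≈ 3.52

3.52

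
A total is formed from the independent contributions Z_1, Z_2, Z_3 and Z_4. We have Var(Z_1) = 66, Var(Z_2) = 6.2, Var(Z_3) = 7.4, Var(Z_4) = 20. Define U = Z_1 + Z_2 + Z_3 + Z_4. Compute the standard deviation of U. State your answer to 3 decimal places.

9.980

By independence, Var(U) = (1)²Var(Z_1) + (1)²Var(Z_2) + (1)²Var(Z_3) + (1)²Var(Z_4)
= (1)²·66 + (1)²·6.2 + (1)²·7.4 + (1)²·20 = 99.6
σ(U) = √99.6 ≈ 9.980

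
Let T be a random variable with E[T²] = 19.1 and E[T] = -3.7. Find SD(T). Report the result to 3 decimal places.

2.326

V(T) = 19.1 − (-3.7)² = 5.41
SD(T) = √5.41 ≈ 2.326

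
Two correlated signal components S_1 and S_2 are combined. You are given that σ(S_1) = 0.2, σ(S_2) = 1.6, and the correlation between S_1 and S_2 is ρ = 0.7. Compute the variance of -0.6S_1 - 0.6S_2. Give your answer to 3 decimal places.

1.097

V(S_1) = (0.2)² = 0.04;  V(S_2) = (1.6)² = 2.56
Cov(S_1,S_2) = ρ·σ(S_1)·σ(S_2) = 0.7·0.2·1.6 = 0.224
V(-0.6S_1 - 0.6S_2) = (-0.6)²·V(S_1) + (-0.6)²·V(S_2) + 2·(-0.6)·(-0.6)·Cov(S_1,S_2)
= 0.36·0.04 + 0.36·2.56 + 0.72·0.224 = 1.09728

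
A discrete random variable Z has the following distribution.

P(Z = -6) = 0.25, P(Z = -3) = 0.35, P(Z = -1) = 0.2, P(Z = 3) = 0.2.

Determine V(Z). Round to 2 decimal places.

E[Z] = (-6)(0.25) + (-3)(0.35) + (-1)(0.2) + (3)(0.2) = -2.15
E[Z²] = (-6)²(0.25) + (-3)²(0.35) + (-1)²(0.2) + (3)²(0.2) = 14.15
V(Z) = E[Z²] − (E[Z])² = 14.15 − (-2.15)² = 9.5275

9.53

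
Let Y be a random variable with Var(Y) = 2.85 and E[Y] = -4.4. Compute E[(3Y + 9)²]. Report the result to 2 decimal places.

43.29

E[3Y + 9] = 3·-4.4 + 9 = -4.2
Var(3Y + 9) = (3)²·2.85 = 25.65
E[(3Y + 9)²] = Var((3Y + 9)) + (E[(3Y + 9)])² = 25.65 + (-4.2)² = 43.29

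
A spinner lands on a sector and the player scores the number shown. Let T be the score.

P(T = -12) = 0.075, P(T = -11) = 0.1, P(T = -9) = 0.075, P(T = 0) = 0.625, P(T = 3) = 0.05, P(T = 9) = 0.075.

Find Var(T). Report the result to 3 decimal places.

32.078

E[T] = (-12)(0.075) + (-11)(0.1) + (-9)(0.075) + (0)(0.625) + (3)(0.05) + (9)(0.075) = -1.85
E[T²] = (-12)²(0.075) + (-11)²(0.1) + (-9)²(0.075) + (0)²(0.625) + (3)²(0.05) + (9)²(0.075) = 35.5
Var(T) = E[T²] − (E[T])² = 35.5 − (-1.85)² = 32.0775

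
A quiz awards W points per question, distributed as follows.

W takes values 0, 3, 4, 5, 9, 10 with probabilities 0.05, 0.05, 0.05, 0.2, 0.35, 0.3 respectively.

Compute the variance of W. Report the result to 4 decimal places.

E[W] = (0)(0.05) + (3)(0.05) + (4)(0.05) + (5)(0.2) + (9)(0.35) + (10)(0.3) = 7.5
E[W²] = (0)²(0.05) + (3)²(0.05) + (4)²(0.05) + (5)²(0.2) + (9)²(0.35) + (10)²(0.3) = 64.6
V(W) = E[W²] − (E[W])² = 64.6 − (7.5)² = 8.35

8.3500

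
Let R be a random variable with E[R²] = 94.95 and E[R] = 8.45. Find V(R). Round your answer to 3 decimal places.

V(R) = 94.95 − (8.45)² = 23.5475

23.548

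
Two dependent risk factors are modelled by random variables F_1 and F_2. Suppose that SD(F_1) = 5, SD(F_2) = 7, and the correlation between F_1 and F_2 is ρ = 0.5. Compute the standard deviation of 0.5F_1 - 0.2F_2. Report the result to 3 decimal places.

var(F_1) = (5)² = 25;  var(F_2) = (7)² = 49
cov(F_1,F_2) = ρ·SD(F_1)·SD(F_2) = 0.5·5·7 = 17.5
var(0.5F_1 - 0.2F_2) = (0.5)²·var(F_1) + (-0.2)²·var(F_2) + 2·(0.5)·(-0.2)·cov(F_1,F_2)
= 0.25·25 + 0.04·49 + -0.2·17.5 = 4.71
SD(0.5F_1 - 0.2F_2) = √4.71 ≈ 2.170

2.170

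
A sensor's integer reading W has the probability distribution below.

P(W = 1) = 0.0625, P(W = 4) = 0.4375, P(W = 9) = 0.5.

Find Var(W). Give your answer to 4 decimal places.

7.7148

E[W] = (1)(0.0625) + (4)(0.4375) + (9)(0.5) = 6.3125
E[W²] = (1)²(0.0625) + (4)²(0.4375) + (9)²(0.5) = 47.5625
Var(W) = E[W²] − (E[W])² = 47.5625 − (6.3125)² = 7.71484375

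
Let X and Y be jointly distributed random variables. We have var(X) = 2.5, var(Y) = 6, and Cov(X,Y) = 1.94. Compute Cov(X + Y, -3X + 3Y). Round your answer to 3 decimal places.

Cov(X + Y, -3X + 3Y) = (1)(-3)var(X) + (1)(3)var(Y) + [(1)(3) + (1)(-3)]Cov(X,Y)
= -3·2.5 + 3·6 + 0·1.94 = 10.5

10.500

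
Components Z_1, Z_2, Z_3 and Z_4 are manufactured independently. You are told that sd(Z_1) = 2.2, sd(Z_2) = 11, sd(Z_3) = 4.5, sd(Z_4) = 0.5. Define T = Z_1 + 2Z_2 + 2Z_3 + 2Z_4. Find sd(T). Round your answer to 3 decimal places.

Var(Z_1) = 4.84, Var(Z_2) = 121, Var(Z_3) = 20.25, Var(Z_4) = 0.25
By independence, Var(T) = (1)²Var(Z_1) + (2)²Var(Z_2) + (2)²Var(Z_3) + (2)²Var(Z_4)
= (1)²·4.84 + (2)²·121 + (2)²·20.25 + (2)²·0.25 = 570.84
sd(T) = √570.84 ≈ 23.892

23.892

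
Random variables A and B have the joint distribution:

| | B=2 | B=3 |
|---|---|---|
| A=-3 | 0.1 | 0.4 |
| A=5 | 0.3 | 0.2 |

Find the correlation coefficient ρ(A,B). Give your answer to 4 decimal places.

E[A] = 1,  E[B] = 2.6
E[AB] = 1.8
Cov(A,B) = E[AB] − E[A]E[B] = 1.8 − (1)(2.6) = -0.8
var(A) = 16,  var(B) = 0.24
ρ = -0.8 / √(16·0.24) ≈ -0.4082

-0.4082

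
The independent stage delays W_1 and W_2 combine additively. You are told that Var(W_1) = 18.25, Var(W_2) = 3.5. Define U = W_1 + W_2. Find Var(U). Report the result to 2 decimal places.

By independence, Var(U) = (1)²Var(W_1) + (1)²Var(W_2)
= (1)²·18.25 + (1)²·3.5 = 21.75

21.75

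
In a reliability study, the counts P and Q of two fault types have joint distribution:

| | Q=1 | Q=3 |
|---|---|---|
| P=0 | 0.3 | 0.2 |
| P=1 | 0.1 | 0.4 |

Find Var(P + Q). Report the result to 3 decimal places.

1.610

E[P] = 0.5,  E[Q] = 2.2,  E[PQ] = 1.3
Var(P) = 0.5 − (0.5)² = 0.25;  Var(Q) = 5.8 − (2.2)² = 0.96
cov(P,Q) = 1.3 − (0.5)(2.2) = 0.2
Var(P + Q) = (1)²·0.25 + (1)²·0.96 + 2·(1)·(1)·0.2 = 1.61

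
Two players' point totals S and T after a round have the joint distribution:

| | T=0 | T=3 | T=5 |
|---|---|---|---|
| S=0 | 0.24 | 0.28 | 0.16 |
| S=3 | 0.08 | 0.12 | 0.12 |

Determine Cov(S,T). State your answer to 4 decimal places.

E[S] = 0.96,  E[T] = 2.6
E[ST] = 2.88
Cov(S,T) = E[ST] − E[S]E[T] = 2.88 − (0.96)(2.6) = 0.384

0.3840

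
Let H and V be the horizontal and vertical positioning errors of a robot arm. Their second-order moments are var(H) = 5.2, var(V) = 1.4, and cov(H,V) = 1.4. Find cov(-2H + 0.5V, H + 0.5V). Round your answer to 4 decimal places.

-10.7500

cov(-2H + 0.5V, H + 0.5V) = (-2)(1)var(H) + (0.5)(0.5)var(V) + [(-2)(0.5) + (0.5)(1)]cov(H,V)
= -2·5.2 + 0.25·1.4 + -0.5·1.4 = -10.75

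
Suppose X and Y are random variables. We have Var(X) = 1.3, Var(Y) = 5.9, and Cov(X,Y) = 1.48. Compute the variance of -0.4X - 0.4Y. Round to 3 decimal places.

Var(-0.4X - 0.4Y) = (-0.4)²·Var(X) + (-0.4)²·Var(Y) + 2·(-0.4)·(-0.4)·Cov(X,Y)
= 0.16·1.3 + 0.16·5.9 + 0.32·1.48 = 1.6256

1.626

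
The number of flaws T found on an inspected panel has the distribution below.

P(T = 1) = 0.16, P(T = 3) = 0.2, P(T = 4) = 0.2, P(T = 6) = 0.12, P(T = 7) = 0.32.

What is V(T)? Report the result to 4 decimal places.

E[T] = (1)(0.16) + (3)(0.2) + (4)(0.2) + (6)(0.12) + (7)(0.32) = 4.52
E[T²] = (1)²(0.16) + (3)²(0.2) + (4)²(0.2) + (6)²(0.12) + (7)²(0.32) = 25.16
V(T) = E[T²] − (E[T])² = 25.16 − (4.52)² = 4.7296

4.7296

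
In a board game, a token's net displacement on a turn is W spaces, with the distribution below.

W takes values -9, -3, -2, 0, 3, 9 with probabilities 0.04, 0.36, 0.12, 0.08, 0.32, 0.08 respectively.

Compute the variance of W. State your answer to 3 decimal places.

E[W] = (-9)(0.04) + (-3)(0.36) + (-2)(0.12) + (0)(0.08) + (3)(0.32) + (9)(0.08) = 0
E[W²] = (-9)²(0.04) + (-3)²(0.36) + (-2)²(0.12) + (0)²(0.08) + (3)²(0.32) + (9)²(0.08) = 16.32
Var(W) = E[W²] − (E[W])² = 16.32 − (0)² = 16.32

16.320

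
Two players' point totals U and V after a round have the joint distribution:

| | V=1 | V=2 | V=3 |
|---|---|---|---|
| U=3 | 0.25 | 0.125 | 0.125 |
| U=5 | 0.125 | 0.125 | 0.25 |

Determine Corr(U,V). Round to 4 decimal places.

0.2887

E[U] = 4,  E[V] = 2
E[UV] = 8.25
Cov(U,V) = E[UV] − E[U]E[V] = 8.25 − (4)(2) = 0.25
var(U) = 1,  var(V) = 0.75
ρ = 0.25 / √(1·0.75) ≈ 0.2887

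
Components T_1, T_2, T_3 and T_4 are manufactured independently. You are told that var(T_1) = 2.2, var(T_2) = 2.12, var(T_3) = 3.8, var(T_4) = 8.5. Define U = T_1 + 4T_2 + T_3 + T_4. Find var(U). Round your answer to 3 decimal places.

48.420

By independence, var(U) = (1)²var(T_1) + (4)²var(T_2) + (1)²var(T_3) + (1)²var(T_4)
= (1)²·2.2 + (4)²·2.12 + (1)²·3.8 + (1)²·8.5 = 48.42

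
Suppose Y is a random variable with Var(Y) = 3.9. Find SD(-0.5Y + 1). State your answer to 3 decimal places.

0.987

Var(-0.5Y + 1) = (-0.5)²·3.9 = 0.975
SD(-0.5Y + 1) = √0.975 ≈ 0.987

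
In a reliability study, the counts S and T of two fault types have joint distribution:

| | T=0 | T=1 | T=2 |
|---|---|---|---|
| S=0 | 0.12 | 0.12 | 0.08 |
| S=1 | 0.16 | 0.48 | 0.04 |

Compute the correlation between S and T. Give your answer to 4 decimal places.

E[S] = 0.68,  E[T] = 0.84
E[ST] = 0.56
cov(S,T) = E[ST] − E[S]E[T] = 0.56 − (0.68)(0.84) = -0.0112
Var(S) = 0.2176,  Var(T) = 0.3744
ρ = -0.0112 / √(0.2176·0.3744) ≈ -0.0392

-0.0392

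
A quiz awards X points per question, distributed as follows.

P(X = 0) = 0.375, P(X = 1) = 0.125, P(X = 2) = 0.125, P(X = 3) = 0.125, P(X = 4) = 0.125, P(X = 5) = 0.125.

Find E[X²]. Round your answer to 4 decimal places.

E[X²] = (0)²(0.375) + (1)²(0.125) + (2)²(0.125) + (3)²(0.125) + (4)²(0.125) + (5)²(0.125) = 6.875

6.8750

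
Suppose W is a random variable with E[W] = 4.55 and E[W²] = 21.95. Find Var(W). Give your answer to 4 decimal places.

1.2475

Var(W) = 21.95 − (4.55)² = 1.2475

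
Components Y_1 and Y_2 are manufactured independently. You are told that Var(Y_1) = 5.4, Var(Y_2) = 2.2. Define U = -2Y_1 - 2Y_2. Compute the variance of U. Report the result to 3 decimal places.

30.400

By independence, Var(U) = (-2)²Var(Y_1) + (-2)²Var(Y_2)
= (-2)²·5.4 + (-2)²·2.2 = 30.4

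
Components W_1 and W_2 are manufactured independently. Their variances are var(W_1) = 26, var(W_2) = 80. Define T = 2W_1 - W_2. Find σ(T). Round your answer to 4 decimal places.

13.5647

By independence, var(T) = (2)²var(W_1) + (-1)²var(W_2)
= (2)²·26 + (-1)²·80 = 184
σ(T) = √184 ≈ 13.5647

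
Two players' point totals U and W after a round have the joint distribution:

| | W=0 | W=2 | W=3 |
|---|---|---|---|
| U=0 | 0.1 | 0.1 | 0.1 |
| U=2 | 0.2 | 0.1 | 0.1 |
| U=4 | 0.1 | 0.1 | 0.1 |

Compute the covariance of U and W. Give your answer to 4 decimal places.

0.0000

E[U] = 2,  E[W] = 1.5
E[UW] = 3
Cov(U,W) = E[UW] − E[U]E[W] = 3 − (2)(1.5) = 0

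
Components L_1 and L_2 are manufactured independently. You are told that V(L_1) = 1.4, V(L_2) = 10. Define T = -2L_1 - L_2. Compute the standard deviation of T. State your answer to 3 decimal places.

3.950

By independence, V(T) = (-2)²V(L_1) + (-1)²V(L_2)
= (-2)²·1.4 + (-1)²·10 = 15.6
SD(T) = √15.6 ≈ 3.950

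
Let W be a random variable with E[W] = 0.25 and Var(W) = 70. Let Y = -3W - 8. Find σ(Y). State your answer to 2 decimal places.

25.10

Var(-3W - 8) = (-3)²·70 = 630
σ(Y) = √630 ≈ 25.10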